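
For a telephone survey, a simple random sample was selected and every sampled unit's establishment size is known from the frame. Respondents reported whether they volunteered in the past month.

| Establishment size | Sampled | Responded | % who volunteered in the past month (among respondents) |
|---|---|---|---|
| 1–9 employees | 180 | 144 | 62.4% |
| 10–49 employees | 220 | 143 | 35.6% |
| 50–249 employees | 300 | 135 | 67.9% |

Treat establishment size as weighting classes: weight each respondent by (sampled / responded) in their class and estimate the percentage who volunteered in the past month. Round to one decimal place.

Class response rates: 1–9 employees 144/180 = 80%, 10–49 employees 143/220 = 65%, 50–249 employees 135/300 = 45%.
Each respondent's weight = sampled/responded in their class; summing within a class gives n_sampled, so:
  1–9 employees: 180 × 62.4 = 11,232
  10–49 employees: 220 × 35.6 = 7832
  50–249 employees: 300 × 67.9 = 20,370
Adjusted estimate = 39,434 / 700 = 56.3343 → 56.3%.

56.3%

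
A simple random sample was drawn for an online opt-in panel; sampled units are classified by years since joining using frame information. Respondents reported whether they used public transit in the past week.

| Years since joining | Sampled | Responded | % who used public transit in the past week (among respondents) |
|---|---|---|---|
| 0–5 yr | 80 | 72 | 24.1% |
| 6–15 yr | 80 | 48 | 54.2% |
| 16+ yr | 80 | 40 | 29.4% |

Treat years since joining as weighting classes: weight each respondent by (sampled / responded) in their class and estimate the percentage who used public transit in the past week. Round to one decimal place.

35.9%

Class response rates: 0–5 yr 72/80 = 90%, 6–15 yr 48/80 = 60%, 16+ yr 40/80 = 50%.
Each respondent's weight = sampled/responded in their class; summing within a class gives n_sampled, so:
  0–5 yr: 80 × 24.1 = 1928
  6–15 yr: 80 × 54.2 = 4336
  16+ yr: 80 × 29.4 = 2352
Adjusted estimate = 8616 / 240 = 35.9 → 35.9%.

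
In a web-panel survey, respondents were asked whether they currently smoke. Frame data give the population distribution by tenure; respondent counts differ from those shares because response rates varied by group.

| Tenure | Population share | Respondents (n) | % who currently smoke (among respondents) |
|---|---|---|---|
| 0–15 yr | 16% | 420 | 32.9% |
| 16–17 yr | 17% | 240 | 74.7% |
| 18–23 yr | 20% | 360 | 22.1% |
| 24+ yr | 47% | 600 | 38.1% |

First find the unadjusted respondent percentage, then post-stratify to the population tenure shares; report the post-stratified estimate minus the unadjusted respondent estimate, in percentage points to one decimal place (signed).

Unadjusted (pooled respondent) estimate weights by respondent counts:
  (420/1620)×32.9 + (240/1620)×74.7 + (360/1620)×22.1 + (600/1620)×38.1 = 38.6185%
Post-stratifying to population shares instead:
  0.16×32.9 + 0.17×74.7 + 0.2×22.1 + 0.47×38.1 = 40.29%
Difference = 40.29 − 38.6185 = 1.6715 pp.

+1.7 percentage points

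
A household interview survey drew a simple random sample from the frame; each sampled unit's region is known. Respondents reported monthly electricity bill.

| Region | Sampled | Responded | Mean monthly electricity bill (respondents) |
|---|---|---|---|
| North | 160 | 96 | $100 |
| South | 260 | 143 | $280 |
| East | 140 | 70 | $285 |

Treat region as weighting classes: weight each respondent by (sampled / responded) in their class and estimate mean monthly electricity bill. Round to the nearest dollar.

Response rates by class: North 96/160 = 60%, South 143/260 = 55%, East 70/140 = 50%.
With weight = n_sampled/n_responded per class, the weighted class total is n_sampled:
  North: 160 × 100 = 16,000
  South: 260 × 280 = 72,800
  East: 140 × 285 = 39,900
Adjusted estimate = 128,700 / 560 = 229.821 → $230.

$230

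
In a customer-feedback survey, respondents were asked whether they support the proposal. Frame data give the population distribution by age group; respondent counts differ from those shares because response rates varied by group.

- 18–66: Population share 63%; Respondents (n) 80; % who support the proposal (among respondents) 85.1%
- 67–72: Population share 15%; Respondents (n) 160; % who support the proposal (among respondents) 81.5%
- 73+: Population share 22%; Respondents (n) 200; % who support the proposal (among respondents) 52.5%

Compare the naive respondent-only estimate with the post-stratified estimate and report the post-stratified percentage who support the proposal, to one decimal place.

77.4%

Unadjusted (pooled respondent) estimate weights by respondent counts:
  (80/440)×85.1 + (160/440)×81.5 + (200/440)×52.5 = 68.9727%
Post-stratifying to population shares instead:
  0.63×85.1 + 0.15×81.5 + 0.22×52.5 = 77.388%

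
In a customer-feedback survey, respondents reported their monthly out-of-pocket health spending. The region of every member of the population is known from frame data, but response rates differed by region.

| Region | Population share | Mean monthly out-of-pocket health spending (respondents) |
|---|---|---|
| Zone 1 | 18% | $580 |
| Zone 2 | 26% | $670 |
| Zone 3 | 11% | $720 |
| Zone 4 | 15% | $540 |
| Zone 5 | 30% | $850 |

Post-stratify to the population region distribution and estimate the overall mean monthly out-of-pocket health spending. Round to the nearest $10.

Post-stratification weights by population share, not respondent share:
  Zone 1: 0.18 × 580 = 104.4
  Zone 2: 0.26 × 670 = 174.2
  Zone 3: 0.11 × 720 = 79.2
  Zone 4: 0.15 × 540 = 81
  Zone 5: 0.3 × 850 = 255
Post-stratified estimate = 693.8 → $690.

$690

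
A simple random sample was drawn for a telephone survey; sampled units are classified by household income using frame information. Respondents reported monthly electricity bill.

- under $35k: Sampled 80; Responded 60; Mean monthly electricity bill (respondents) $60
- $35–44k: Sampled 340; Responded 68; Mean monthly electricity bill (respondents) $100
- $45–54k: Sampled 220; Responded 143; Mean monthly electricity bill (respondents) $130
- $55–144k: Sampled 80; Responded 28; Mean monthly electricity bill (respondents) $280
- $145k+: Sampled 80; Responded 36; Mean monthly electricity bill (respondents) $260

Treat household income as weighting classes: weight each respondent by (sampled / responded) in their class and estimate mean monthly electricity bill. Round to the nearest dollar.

Class response rates: under $35k 60/80 = 75%, $35–44k 68/340 = 20%, $45–54k 143/220 = 65%, $55–144k 28/80 = 35%, $145k+ 36/80 = 45%.
Weighting each respondent by the inverse class response rate inflates each class back to its sampled size, so the class weight is n_sampled:
  under $35k: 80 × 60 = 4800
  $35–44k: 340 × 100 = 34,000
  $45–54k: 220 × 130 = 28,600
  $55–144k: 80 × 280 = 22,400
  $145k+: 80 × 260 = 20,800
Adjusted estimate = 110,600 / 800 = 138.25 → $138.

$138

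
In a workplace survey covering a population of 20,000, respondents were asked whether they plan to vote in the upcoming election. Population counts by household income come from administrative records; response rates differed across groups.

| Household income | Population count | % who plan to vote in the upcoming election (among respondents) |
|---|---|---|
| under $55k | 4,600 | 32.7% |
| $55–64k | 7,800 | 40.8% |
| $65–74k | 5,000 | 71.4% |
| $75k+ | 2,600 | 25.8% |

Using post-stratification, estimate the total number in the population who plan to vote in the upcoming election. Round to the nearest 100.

8,900

Apply each group's respondent rate to its population count:
  under $55k: 4,600 × 32.7% = 1504.2
  $55–64k: 7,800 × 40.8% = 3182.4
  $65–74k: 5,000 × 71.4% = 3570
  $75k+: 2,600 × 25.8% = 670.8
Estimated total = 8927.4 → 8,900.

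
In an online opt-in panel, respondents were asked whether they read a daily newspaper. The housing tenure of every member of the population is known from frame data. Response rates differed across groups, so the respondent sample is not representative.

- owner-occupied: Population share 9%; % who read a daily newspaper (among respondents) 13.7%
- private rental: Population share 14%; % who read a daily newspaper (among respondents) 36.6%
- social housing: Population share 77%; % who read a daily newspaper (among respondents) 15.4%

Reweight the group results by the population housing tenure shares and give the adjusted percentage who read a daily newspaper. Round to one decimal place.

Post-stratification weights by population share, not respondent share:
  owner-occupied: 0.09 × 13.7 = 1.233
  private rental: 0.14 × 36.6 = 5.124
  social housing: 0.77 × 15.4 = 11.858
Post-stratified estimate = 18.215 → 18.2%.

18.2%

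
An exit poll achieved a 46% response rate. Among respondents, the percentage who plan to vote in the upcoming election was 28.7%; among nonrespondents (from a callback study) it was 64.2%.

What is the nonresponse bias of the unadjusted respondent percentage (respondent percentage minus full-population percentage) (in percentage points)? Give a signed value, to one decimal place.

-19.2 percentage points

Nonresponse fraction = 1 − 0.46 = 0.54.
Bias = (nonresponse fraction) × (respondent percentage − nonrespondent percentage)
     = 0.54 × (28.7 − 64.2) = 0.54 × -35.5 = -19.17.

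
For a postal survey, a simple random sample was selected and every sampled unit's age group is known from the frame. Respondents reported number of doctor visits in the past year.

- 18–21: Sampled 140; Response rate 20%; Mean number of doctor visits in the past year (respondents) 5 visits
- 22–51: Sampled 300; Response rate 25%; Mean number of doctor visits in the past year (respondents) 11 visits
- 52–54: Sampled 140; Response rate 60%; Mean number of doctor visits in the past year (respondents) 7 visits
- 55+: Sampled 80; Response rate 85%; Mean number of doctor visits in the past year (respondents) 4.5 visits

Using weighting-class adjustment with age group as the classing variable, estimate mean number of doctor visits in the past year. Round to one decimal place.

Each respondent's weight = sampled/responded in their class; summing within a class gives n_sampled, so:
  18–21: 140 × 5 = 700
  22–51: 300 × 11 = 3300
  52–54: 140 × 7 = 980
  55+: 80 × 4.5 = 360
Adjusted estimate = 5340 / 660 = 8.09091 → 8.1.

8.1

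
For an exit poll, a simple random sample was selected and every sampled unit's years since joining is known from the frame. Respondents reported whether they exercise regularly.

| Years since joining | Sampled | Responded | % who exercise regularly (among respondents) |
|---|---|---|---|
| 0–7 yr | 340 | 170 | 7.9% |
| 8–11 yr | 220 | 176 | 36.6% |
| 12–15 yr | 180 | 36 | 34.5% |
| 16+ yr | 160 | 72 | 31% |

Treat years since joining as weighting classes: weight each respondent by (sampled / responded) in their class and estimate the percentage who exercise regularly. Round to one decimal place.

24.3%

Class response rates: 0–7 yr 170/340 = 50%, 8–11 yr 176/220 = 80%, 12–15 yr 36/180 = 20%, 16+ yr 72/160 = 45%.
Weighting each respondent by the inverse class response rate inflates each class back to its sampled size, so the class weight is n_sampled:
  0–7 yr: 340 × 7.9 = 2686
  8–11 yr: 220 × 36.6 = 8052
  12–15 yr: 180 × 34.5 = 6210
  16+ yr: 160 × 31 = 4960
Adjusted estimate = 21,908 / 900 = 24.3422 → 24.3%.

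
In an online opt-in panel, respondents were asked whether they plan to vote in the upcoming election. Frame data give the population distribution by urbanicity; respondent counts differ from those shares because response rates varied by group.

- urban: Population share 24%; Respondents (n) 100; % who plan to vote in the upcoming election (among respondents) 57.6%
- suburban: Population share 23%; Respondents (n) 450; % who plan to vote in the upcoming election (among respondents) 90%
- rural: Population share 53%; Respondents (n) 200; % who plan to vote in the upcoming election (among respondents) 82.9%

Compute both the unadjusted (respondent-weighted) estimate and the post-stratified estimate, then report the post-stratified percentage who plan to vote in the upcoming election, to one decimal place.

Without adjustment, the pooled respondent share is:
  (100/750)×57.6 + (450/750)×90 + (200/750)×82.9 = 83.7867%
Reweighting by population urbanicity shares:
  0.24×57.6 + 0.23×90 + 0.53×82.9 = 78.461%

78.5%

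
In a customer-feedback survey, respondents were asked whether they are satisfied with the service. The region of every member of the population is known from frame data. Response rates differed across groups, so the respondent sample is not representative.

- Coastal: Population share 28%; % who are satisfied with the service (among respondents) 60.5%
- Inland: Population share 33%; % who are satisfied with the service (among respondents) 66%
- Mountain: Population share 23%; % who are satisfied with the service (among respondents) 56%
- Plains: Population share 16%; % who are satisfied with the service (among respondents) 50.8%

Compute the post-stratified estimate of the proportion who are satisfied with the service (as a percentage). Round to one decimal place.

59.7%

Each cell contributes population-share × respondent value:
  Coastal: 0.28 × 60.5 = 16.94
  Inland: 0.33 × 66 = 21.78
  Mountain: 0.23 × 56 = 12.88
  Plains: 0.16 × 50.8 = 8.128
Post-stratified estimate = 59.728 → 59.7%.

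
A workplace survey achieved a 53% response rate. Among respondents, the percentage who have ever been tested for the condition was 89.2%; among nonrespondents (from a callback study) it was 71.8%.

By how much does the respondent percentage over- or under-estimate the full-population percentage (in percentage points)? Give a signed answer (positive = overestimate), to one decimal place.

Nonresponse fraction = 1 − 0.53 = 0.47.
Bias = (nonresponse fraction) × (respondent percentage − nonrespondent percentage)
     = 0.47 × (89.2 − 71.8) = 0.47 × 17.4 = 8.178.

+8.2 percentage points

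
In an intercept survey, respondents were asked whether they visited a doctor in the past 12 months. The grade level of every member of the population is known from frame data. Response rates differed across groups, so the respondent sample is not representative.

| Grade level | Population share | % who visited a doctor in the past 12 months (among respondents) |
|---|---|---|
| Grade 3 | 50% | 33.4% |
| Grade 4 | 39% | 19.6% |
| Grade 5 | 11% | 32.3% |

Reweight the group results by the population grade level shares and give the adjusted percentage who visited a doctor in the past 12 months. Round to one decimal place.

Each cell contributes population-share × respondent value:
  Grade 3: 0.5 × 33.4 = 16.7
  Grade 4: 0.39 × 19.6 = 7.644
  Grade 5: 0.11 × 32.3 = 3.553
Post-stratified estimate = 27.897 → 27.9%.

27.9%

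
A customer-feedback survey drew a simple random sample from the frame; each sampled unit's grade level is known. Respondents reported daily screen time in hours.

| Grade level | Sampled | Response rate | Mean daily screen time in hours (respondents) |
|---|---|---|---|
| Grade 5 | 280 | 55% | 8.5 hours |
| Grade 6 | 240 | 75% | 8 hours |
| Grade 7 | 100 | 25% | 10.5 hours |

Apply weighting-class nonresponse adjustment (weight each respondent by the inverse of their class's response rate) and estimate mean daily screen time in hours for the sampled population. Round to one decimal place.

8.6

Each respondent's weight = sampled/responded in their class; summing within a class gives n_sampled, so:
  Grade 5: 280 × 8.5 = 2380
  Grade 6: 240 × 8 = 1920
  Grade 7: 100 × 10.5 = 1050
Adjusted estimate = 5350 / 620 = 8.62903 → 8.6.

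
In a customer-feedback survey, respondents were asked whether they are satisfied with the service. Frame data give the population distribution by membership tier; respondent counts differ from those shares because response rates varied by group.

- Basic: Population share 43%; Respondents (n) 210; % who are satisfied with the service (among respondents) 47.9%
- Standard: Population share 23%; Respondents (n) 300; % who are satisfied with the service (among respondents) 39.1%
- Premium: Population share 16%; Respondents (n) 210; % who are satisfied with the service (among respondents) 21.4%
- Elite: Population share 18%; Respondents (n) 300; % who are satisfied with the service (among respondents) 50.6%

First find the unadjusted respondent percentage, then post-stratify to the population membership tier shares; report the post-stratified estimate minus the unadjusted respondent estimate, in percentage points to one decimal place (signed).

Naive respondent-only estimate (weights = respondent counts):
  (210/1020)×47.9 + (300/1020)×39.1 + (210/1020)×21.4 + (300/1020)×50.6 = 40.65%
Post-stratified estimate weights by population shares:
  0.43×47.9 + 0.23×39.1 + 0.16×21.4 + 0.18×50.6 = 42.122%
Difference = 42.122 − 40.65 = 1.472 pp.

+1.5 percentage points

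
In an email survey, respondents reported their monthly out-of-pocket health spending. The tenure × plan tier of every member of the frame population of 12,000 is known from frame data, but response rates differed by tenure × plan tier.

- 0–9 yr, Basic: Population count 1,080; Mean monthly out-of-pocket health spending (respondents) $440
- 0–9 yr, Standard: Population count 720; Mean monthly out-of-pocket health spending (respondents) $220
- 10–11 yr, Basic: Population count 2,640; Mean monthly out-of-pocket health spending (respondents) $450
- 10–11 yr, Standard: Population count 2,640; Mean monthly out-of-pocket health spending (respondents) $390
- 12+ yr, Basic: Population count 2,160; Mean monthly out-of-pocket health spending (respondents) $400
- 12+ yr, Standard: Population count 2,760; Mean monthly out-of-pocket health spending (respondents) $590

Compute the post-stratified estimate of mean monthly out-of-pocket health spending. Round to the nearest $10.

Post-stratification weights by population share, not respondent share:
  0–9 yr, Basic: (1,080/12,000) × 440 = 39.6
  0–9 yr, Standard: (720/12,000) × 220 = 13.2
  10–11 yr, Basic: (2,640/12,000) × 450 = 99
  10–11 yr, Standard: (2,640/12,000) × 390 = 85.8
  12+ yr, Basic: (2,160/12,000) × 400 = 72
  12+ yr, Standard: (2,760/12,000) × 590 = 135.7
Post-stratified estimate = 445.3 → $450.

$450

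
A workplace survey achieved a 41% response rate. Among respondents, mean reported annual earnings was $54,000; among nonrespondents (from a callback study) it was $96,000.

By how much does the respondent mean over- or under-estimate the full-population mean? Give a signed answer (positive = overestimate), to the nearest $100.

-$24,800

Nonresponse fraction = 1 − 0.41 = 0.59.
Bias = (nonresponse fraction) × (respondent mean − nonrespondent mean)
     = 0.59 × (54,000 − 96,000) = 0.59 × -42,000 = -24,780.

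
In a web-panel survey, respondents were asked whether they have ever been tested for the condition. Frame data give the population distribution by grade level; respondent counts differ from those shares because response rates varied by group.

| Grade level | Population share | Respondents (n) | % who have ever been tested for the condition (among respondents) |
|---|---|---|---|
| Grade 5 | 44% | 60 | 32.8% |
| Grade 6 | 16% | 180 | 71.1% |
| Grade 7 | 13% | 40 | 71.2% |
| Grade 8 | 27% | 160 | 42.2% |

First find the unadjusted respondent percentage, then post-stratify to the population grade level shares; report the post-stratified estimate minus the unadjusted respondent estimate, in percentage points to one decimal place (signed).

-8.9 percentage points

Naive respondent-only estimate (weights = respondent counts):
  (60/440)×32.8 + (180/440)×71.1 + (40/440)×71.2 + (160/440)×42.2 = 55.3773%
Reweighting by population grade level shares:
  0.44×32.8 + 0.16×71.1 + 0.13×71.2 + 0.27×42.2 = 46.458%
Difference = 46.458 − 55.3773 = -8.9193 pp.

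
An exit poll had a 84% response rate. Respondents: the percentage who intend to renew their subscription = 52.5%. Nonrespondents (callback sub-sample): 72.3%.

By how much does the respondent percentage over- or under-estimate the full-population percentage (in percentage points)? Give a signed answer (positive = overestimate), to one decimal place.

-3.2 percentage points

Nonresponse fraction = 1 − 0.84 = 0.16.
Bias = (nonresponse fraction) × (respondent percentage − nonrespondent percentage)
     = 0.16 × (52.5 − 72.3) = 0.16 × -19.8 = -3.168.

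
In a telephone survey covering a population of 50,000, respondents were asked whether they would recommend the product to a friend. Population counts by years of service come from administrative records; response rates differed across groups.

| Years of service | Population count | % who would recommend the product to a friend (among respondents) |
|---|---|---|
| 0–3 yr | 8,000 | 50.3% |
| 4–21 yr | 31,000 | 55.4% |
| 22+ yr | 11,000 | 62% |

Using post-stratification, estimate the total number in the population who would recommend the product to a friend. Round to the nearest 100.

Each cell contributes its population count × the respondent rate:
  0–3 yr: 8,000 × 50.3% = 4024
  4–21 yr: 31,000 × 55.4% = 17,174
  22+ yr: 11,000 × 62% = 6820
Estimated total = 28,018 → 28,000.

28,000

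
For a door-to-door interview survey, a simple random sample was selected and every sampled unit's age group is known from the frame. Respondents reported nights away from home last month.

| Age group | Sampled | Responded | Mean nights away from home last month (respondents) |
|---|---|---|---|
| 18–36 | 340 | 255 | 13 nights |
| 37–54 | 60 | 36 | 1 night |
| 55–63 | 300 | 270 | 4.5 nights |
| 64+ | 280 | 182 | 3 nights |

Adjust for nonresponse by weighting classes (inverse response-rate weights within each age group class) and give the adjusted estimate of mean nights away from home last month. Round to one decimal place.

Class response rates: 18–36 255/340 = 75%, 37–54 36/60 = 60%, 55–63 270/300 = 90%, 64+ 182/280 = 65%.
Each respondent's weight = sampled/responded in their class; summing within a class gives n_sampled, so:
  18–36: 340 × 13 = 4420
  37–54: 60 × 1 = 60
  55–63: 300 × 4.5 = 1350
  64+: 280 × 3 = 840
Adjusted estimate = 6670 / 980 = 6.80612 → 6.8.

6.8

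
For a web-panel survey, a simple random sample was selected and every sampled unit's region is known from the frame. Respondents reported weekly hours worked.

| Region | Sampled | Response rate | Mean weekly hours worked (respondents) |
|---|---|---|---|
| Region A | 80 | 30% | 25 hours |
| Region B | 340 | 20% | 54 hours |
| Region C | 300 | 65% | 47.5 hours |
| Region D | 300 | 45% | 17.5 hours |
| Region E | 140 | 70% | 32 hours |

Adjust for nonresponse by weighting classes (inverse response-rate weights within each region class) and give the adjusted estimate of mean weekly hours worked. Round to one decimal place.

With weight = n_sampled/n_responded per class, the weighted class total is n_sampled:
  Region A: 80 × 25 = 2000
  Region B: 340 × 54 = 18,360
  Region C: 300 × 47.5 = 14,250
  Region D: 300 × 17.5 = 5250
  Region E: 140 × 32 = 4480
Adjusted estimate = 44,340 / 1,160 = 38.2241 → 38.2.

38.2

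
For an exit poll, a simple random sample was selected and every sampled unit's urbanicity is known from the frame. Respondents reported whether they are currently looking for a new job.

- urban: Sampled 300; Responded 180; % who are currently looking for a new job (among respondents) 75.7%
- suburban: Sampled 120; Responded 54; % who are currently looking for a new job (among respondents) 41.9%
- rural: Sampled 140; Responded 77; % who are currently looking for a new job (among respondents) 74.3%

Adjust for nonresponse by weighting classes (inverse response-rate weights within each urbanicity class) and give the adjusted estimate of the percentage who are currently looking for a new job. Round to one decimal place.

Class response rates: urban 180/300 = 60%, suburban 54/120 = 45%, rural 77/140 = 55%.
With weight = n_sampled/n_responded per class, the weighted class total is n_sampled:
  urban: 300 × 75.7 = 22,710
  suburban: 120 × 41.9 = 5028
  rural: 140 × 74.3 = 10,402
Adjusted estimate = 38,140 / 560 = 68.1071 → 68.1%.

68.1%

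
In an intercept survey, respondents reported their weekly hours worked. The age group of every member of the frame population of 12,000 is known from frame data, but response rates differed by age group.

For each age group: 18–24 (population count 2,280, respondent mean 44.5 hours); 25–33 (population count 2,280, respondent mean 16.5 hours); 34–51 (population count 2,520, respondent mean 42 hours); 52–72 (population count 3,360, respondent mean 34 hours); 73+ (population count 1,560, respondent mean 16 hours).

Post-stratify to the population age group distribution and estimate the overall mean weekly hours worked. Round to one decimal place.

Reweight to the known age group distribution:
  18–24: (2,280/12,000) × 44.5 = 8.455
  25–33: (2,280/12,000) × 16.5 = 3.135
  34–51: (2,520/12,000) × 42 = 8.82
  52–72: (3,360/12,000) × 34 = 9.52
  73+: (1,560/12,000) × 16 = 2.08
Post-stratified estimate = 32.01 → 32.0.

32.0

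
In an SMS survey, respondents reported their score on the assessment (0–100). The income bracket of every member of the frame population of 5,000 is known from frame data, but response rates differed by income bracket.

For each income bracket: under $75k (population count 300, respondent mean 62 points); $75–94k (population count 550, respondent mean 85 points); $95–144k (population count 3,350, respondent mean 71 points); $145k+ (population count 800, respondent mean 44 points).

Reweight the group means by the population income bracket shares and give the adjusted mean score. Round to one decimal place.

67.7

Each cell contributes population-share × respondent value:
  under $75k: (300/5,000) × 62 = 3.72
  $75–94k: (550/5,000) × 85 = 9.35
  $95–144k: (3,350/5,000) × 71 = 47.57
  $145k+: (800/5,000) × 44 = 7.04
Post-stratified estimate = 67.68 → 67.7.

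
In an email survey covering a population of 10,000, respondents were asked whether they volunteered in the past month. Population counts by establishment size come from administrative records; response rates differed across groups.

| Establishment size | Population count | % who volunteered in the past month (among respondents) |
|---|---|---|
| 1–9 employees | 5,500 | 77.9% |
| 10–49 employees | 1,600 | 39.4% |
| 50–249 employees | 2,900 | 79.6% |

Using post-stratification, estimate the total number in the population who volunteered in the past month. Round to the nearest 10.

7,220

Each cell contributes its population count × the respondent rate:
  1–9 employees: 5,500 × 77.9% = 4284.5
  10–49 employees: 1,600 × 39.4% = 630.4
  50–249 employees: 2,900 × 79.6% = 2308.4
Estimated total = 7223.3 → 7,220.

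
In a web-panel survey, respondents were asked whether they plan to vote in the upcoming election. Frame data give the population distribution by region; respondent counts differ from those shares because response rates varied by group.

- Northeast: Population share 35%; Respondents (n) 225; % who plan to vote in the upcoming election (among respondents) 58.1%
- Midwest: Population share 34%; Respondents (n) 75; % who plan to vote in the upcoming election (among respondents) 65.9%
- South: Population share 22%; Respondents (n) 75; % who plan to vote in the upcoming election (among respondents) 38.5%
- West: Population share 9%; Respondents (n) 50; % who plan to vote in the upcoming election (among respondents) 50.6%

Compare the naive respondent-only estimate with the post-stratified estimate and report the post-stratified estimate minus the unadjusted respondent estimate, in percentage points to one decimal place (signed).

Naive respondent-only estimate (weights = respondent counts):
  (225/425)×58.1 + (75/425)×65.9 + (75/425)×38.5 + (50/425)×50.6 = 55.1353%
Post-stratifying to population shares instead:
  0.35×58.1 + 0.34×65.9 + 0.22×38.5 + 0.09×50.6 = 55.765%
Difference = 55.765 − 55.1353 = 0.6297 pp.

+0.6 percentage points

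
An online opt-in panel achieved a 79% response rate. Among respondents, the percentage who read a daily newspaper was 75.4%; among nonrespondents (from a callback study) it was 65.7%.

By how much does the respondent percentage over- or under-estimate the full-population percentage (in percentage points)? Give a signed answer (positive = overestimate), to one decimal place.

+2.0 percentage points

Nonresponse fraction = 1 − 0.79 = 0.21.
Bias = (nonresponse fraction) × (respondent percentage − nonrespondent percentage)
     = 0.21 × (75.4 − 65.7) = 0.21 × 9.7 = 2.037.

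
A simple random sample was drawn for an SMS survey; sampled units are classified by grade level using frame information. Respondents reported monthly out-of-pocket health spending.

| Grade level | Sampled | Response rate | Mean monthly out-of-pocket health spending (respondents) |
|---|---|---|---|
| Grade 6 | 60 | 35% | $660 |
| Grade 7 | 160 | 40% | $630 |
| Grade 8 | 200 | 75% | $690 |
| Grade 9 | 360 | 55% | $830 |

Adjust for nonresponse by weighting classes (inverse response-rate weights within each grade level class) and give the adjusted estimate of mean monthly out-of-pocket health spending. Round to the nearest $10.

$740

Inverse-response-rate weighting restores each class to its sampled count, so class totals weight by n_sampled:
  Grade 6: 60 × 660 = 39,600
  Grade 7: 160 × 630 = 100,800
  Grade 8: 200 × 690 = 138,000
  Grade 9: 360 × 830 = 298,800
Adjusted estimate = 577,200 / 780 = 740 → $740.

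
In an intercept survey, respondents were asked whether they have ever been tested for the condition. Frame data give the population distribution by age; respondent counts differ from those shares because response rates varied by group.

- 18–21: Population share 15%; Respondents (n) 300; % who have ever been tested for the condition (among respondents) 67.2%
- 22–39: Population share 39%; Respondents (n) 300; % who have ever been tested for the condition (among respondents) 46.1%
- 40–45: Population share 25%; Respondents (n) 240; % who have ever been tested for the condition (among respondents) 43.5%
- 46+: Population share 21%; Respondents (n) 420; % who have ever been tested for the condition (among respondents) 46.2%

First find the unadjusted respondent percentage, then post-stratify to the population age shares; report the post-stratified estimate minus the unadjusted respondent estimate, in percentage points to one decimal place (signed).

Unadjusted (pooled respondent) estimate weights by respondent counts:
  (300/1260)×67.2 + (300/1260)×46.1 + (240/1260)×43.5 + (420/1260)×46.2 = 50.6619%
Reweighting by population age shares:
  0.15×67.2 + 0.39×46.1 + 0.25×43.5 + 0.21×46.2 = 48.636%
Difference = 48.636 − 50.6619 = -2.0259 pp.

-2.0 percentage points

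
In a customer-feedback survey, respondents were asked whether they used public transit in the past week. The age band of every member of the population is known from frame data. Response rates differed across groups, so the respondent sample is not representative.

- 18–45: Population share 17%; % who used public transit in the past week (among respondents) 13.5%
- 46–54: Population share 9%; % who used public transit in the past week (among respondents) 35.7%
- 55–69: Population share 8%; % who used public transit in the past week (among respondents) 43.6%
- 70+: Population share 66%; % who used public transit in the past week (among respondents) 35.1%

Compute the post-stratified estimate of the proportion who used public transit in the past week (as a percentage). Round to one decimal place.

32.2%

Weight each group's respondent value by its population share:
  18–45: 0.17 × 13.5 = 2.295
  46–54: 0.09 × 35.7 = 3.213
  55–69: 0.08 × 43.6 = 3.488
  70+: 0.66 × 35.1 = 23.166
Post-stratified estimate = 32.162 → 32.2%.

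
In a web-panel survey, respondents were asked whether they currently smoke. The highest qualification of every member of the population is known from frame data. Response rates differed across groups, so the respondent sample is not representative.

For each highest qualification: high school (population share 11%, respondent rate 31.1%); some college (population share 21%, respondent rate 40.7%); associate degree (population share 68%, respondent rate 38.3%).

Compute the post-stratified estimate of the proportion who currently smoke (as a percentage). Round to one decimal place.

Each cell contributes population-share × respondent value:
  high school: 0.11 × 31.1 = 3.421
  some college: 0.21 × 40.7 = 8.547
  associate degree: 0.68 × 38.3 = 26.044
Post-stratified estimate = 38.012 → 38.0%.

38.0%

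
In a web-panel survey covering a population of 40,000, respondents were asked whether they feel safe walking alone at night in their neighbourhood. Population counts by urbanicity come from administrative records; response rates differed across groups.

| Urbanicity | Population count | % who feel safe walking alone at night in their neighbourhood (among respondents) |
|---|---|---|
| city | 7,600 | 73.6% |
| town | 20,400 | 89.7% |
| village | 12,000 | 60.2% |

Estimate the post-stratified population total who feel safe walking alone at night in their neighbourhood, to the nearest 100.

31,100

Apply each group's respondent rate to its population count:
  city: 7,600 × 73.6% = 5593.6
  town: 20,400 × 89.7% = 18298.8
  village: 12,000 × 60.2% = 7224
Estimated total = 31116.4 → 31,100.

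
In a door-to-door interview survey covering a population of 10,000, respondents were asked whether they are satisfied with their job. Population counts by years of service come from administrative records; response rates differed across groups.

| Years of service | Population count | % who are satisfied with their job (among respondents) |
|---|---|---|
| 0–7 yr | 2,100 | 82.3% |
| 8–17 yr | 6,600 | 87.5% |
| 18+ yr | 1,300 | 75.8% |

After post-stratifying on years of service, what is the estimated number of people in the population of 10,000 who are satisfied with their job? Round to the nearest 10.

Apply each group's respondent rate to its population count:
  0–7 yr: 2,100 × 82.3% = 1728.3
  8–17 yr: 6,600 × 87.5% = 5775
  18+ yr: 1,300 × 75.8% = 985.4
Estimated total = 8488.7 → 8,490.

8,490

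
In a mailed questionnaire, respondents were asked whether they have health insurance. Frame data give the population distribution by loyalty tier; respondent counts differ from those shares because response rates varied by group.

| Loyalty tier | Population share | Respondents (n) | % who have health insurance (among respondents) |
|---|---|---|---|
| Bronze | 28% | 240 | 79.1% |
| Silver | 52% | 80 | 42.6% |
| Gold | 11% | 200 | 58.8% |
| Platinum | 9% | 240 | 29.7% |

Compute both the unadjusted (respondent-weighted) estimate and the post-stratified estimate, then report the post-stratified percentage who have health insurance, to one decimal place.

53.4%

Naive respondent-only estimate (weights = respondent counts):
  (240/760)×79.1 + (80/760)×42.6 + (200/760)×58.8 + (240/760)×29.7 = 54.3158%
Post-stratifying to population shares instead:
  0.28×79.1 + 0.52×42.6 + 0.11×58.8 + 0.09×29.7 = 53.441%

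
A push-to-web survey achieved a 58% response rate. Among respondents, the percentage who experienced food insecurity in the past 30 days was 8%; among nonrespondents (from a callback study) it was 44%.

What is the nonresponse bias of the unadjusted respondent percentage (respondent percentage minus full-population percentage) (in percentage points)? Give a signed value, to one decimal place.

-15.1 percentage points

Nonresponse fraction = 1 − 0.58 = 0.42.
Bias = (nonresponse fraction) × (respondent percentage − nonrespondent percentage)
     = 0.42 × (8 − 44) = 0.42 × -36 = -15.12.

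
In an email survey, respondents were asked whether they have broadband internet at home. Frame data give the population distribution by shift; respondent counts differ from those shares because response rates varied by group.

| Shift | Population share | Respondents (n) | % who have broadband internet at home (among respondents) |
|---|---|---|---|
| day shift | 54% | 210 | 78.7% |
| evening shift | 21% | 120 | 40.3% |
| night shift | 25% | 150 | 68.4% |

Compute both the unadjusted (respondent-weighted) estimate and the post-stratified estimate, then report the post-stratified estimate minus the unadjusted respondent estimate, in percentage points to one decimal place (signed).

Unadjusted (pooled respondent) estimate weights by respondent counts:
  (210/480)×78.7 + (120/480)×40.3 + (150/480)×68.4 = 65.8812%
Reweighting by population shift shares:
  0.54×78.7 + 0.21×40.3 + 0.25×68.4 = 68.061%
Difference = 68.061 − 65.8812 = 2.1798 pp.

+2.2 percentage points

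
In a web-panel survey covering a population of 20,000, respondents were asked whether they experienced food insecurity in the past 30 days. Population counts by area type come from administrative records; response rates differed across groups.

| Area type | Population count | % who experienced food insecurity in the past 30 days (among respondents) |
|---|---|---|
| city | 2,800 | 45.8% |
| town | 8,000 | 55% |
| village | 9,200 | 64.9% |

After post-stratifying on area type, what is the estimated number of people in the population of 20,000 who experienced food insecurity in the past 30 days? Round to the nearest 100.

11,700

Apply each group's respondent rate to its population count:
  city: 2,800 × 45.8% = 1282.4
  town: 8,000 × 55% = 4400
  village: 9,200 × 64.9% = 5970.8
Estimated total = 11653.2 → 11,700.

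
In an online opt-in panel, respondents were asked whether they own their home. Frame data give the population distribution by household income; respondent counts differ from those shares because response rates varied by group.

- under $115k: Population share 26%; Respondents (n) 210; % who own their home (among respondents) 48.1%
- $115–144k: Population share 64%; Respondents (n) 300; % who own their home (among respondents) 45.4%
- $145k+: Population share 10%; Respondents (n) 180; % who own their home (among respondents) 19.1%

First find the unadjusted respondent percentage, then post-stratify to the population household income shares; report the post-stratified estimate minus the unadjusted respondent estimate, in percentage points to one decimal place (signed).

Without adjustment, the pooled respondent share is:
  (210/690)×48.1 + (300/690)×45.4 + (180/690)×19.1 = 39.3609%
Post-stratifying to population shares instead:
  0.26×48.1 + 0.64×45.4 + 0.1×19.1 = 43.472%
Difference = 43.472 − 39.3609 = 4.1111 pp.

+4.1 percentage points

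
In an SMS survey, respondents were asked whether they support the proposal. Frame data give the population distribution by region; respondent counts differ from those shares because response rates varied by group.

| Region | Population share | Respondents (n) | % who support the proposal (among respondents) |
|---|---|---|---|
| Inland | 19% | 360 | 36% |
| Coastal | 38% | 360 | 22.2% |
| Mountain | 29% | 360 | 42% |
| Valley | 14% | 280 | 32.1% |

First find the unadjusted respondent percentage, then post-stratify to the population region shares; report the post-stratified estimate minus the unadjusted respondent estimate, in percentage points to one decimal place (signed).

Naive respondent-only estimate (weights = respondent counts):
  (360/1360)×36 + (360/1360)×22.2 + (360/1360)×42 + (280/1360)×32.1 = 33.1324%
Post-stratified estimate weights by population shares:
  0.19×36 + 0.38×22.2 + 0.29×42 + 0.14×32.1 = 31.95%
Difference = 31.95 − 33.1324 = -1.1824 pp.

-1.2 percentage points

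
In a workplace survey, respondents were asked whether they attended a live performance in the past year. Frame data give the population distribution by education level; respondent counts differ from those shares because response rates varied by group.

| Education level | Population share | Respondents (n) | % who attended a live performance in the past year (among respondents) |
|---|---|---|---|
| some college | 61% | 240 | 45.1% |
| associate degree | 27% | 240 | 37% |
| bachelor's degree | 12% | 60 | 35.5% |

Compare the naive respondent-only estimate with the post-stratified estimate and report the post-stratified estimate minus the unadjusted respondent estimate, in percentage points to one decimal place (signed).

+1.3 percentage points

Without adjustment, the pooled respondent share is:
  (240/540)×45.1 + (240/540)×37 + (60/540)×35.5 = 40.4333%
Post-stratifying to population shares instead:
  0.61×45.1 + 0.27×37 + 0.12×35.5 = 41.761%
Difference = 41.761 − 40.4333 = 1.3277 pp.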